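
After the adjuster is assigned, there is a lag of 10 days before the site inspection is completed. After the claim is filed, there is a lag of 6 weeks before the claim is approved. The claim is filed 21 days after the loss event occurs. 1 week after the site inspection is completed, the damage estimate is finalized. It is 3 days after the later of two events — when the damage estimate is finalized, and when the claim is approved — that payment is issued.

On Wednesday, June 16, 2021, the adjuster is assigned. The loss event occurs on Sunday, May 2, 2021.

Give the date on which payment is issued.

Wednesday, July 7, 2021

The adjuster is assigned: Jun 16, 2021.
The site inspection is completed: Jun 16, 2021 + 10 days = Jun 26, 2021.
The damage estimate is finalized: Jun 26, 2021 + 1 week = Jul 3, 2021.
The loss event occurs: May 2, 2021.
The claim is filed: May 2, 2021 + 21 days = May 23, 2021.
The claim is approved: May 23, 2021 + 6 weeks = Jul 4, 2021.
Both prerequisites met — the damage estimate is finalized (Jul 3, 2021), the claim is approved (Jul 4, 2021); the later is Jul 4, 2021.
Payment is issued: Jul 4, 2021 + 3 days = Jul 7, 2021.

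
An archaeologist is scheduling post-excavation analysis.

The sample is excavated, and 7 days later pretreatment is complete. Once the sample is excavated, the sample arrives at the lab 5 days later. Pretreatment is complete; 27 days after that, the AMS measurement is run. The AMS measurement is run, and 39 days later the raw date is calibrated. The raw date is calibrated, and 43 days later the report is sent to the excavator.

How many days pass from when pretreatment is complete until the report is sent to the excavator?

Causal path: pretreatment is complete → the AMS measurement is run → the raw date is calibrated → the report is sent to the excavator.
Total delay along the path: 27 + 39 + 43 = 109 days.

109 days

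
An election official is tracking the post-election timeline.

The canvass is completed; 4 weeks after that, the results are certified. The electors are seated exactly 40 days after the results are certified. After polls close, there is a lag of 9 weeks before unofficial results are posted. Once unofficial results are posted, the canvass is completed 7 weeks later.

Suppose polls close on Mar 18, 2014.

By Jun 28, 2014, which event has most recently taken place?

Unofficial results are posted

Polls close: Mar 18, 2014.
Unofficial results are posted: Mar 18, 2014 + 9 weeks = May 20, 2014.
The canvass is completed: May 20, 2014 + 7 weeks = Jul 8, 2014.
The results are certified: Jul 8, 2014 + 4 weeks = Aug 5, 2014.
The electors are seated: Aug 5, 2014 + 40 days = Sep 14, 2014.
Jun 28, 2014 falls between when unofficial results are posted (May 20, 2014) and when the canvass is completed (Jul 8, 2014).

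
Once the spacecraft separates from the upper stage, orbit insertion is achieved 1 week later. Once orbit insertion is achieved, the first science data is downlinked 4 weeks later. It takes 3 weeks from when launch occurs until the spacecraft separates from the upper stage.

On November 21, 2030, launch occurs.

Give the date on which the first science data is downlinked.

Launch occurs: Nov 21, 2030.
The spacecraft separates from the upper stage: Nov 21, 2030 + 3 weeks = Dec 12, 2030.
Orbit insertion is achieved: Dec 12, 2030 + 1 week = Dec 19, 2030.
The first science data is downlinked: Dec 19, 2030 + 4 weeks = Jan 16, 2031.

January 16, 2031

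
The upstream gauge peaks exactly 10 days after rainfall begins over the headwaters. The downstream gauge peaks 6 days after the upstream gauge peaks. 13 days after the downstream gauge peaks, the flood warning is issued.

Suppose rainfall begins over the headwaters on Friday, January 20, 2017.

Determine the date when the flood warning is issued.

Rainfall begins over the headwaters: Jan 20, 2017.
The upstream gauge peaks: Jan 20, 2017 + 10 days = Jan 30, 2017.
The downstream gauge peaks: Jan 30, 2017 + 6 days = Feb 5, 2017.
The flood warning is issued: Feb 5, 2017 + 13 days = Feb 18, 2017.

Saturday, February 18, 2017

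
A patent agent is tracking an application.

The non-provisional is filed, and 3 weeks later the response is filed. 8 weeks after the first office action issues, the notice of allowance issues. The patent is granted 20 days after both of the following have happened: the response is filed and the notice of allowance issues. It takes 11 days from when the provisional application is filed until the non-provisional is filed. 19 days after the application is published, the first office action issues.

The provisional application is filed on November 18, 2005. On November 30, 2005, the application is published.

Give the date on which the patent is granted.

The provisional application is filed: Nov 18, 2005.
The non-provisional is filed: Nov 18, 2005 + 11 days = Nov 29, 2005.
The response is filed: Nov 29, 2005 + 3 weeks = Dec 20, 2005.
The application is published: Nov 30, 2005.
The first office action issues: Nov 30, 2005 + 19 days = Dec 19, 2005.
The notice of allowance issues: Dec 19, 2005 + 8 weeks = Feb 13, 2006.
Both prerequisites met — the response is filed (Dec 20, 2005), the notice of allowance issues (Feb 13, 2006); the later is Feb 13, 2006.
The patent is granted: Feb 13, 2006 + 20 days = Mar 5, 2006.

March 5, 2006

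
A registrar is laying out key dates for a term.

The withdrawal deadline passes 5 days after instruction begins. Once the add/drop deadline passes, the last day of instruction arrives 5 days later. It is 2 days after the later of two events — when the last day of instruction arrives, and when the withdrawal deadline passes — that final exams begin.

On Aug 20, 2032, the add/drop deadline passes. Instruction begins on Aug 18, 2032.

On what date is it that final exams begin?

Aug 27, 2032

The add/drop deadline passes: Aug 20, 2032.
The last day of instruction arrives: Aug 20, 2032 + 5 days = Aug 25, 2032.
Instruction begins: Aug 18, 2032.
The withdrawal deadline passes: Aug 18, 2032 + 5 days = Aug 23, 2032.
Both prerequisites met — the last day of instruction arrives (Aug 25, 2032), the withdrawal deadline passes (Aug 23, 2032); the later is Aug 25, 2032.
Final exams begin: Aug 25, 2032 + 2 days = Aug 27, 2032.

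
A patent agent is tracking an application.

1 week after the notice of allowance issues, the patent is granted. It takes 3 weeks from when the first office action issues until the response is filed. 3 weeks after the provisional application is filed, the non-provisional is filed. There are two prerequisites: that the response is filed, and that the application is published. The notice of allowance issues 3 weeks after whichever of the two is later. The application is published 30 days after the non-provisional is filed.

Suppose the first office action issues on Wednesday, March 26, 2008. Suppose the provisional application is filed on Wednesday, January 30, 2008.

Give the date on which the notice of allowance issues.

The first office action issues: Mar 26, 2008.
The response is filed: Mar 26, 2008 + 3 weeks = Apr 16, 2008.
The provisional application is filed: Jan 30, 2008.
The non-provisional is filed: Jan 30, 2008 + 3 weeks = Feb 20, 2008.
The application is published: Feb 20, 2008 + 30 days = Mar 21, 2008.
Both prerequisites met — the response is filed (Apr 16, 2008), the application is published (Mar 21, 2008); the later is Apr 16, 2008.
The notice of allowance issues: Apr 16, 2008 + 3 weeks = May 7, 2008.

Wednesday, May 7, 2008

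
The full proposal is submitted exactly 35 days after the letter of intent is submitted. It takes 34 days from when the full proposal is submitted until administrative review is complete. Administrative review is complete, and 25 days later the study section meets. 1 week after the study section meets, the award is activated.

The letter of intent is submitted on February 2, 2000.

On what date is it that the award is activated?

The letter of intent is submitted: Feb 2, 2000.
The full proposal is submitted: Feb 2, 2000 + 35 days = Mar 8, 2000.
Administrative review is complete: Mar 8, 2000 + 34 days = Apr 11, 2000.
The study section meets: Apr 11, 2000 + 25 days = May 6, 2000.
The award is activated: May 6, 2000 + 1 week = May 13, 2000.

May 13, 2000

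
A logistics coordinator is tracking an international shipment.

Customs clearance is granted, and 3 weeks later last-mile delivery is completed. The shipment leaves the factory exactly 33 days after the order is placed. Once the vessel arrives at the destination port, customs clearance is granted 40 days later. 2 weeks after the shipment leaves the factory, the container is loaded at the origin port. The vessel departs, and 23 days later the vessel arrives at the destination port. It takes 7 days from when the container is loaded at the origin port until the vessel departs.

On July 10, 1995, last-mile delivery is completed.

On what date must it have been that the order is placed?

Last-mile delivery is completed: Jul 10, 1995.
Customs clearance is granted: Jul 10, 1995 − 3 weeks = Jun 19, 1995.
The vessel arrives at the destination port: Jun 19, 1995 − 40 days = May 10, 1995.
The vessel departs: May 10, 1995 − 23 days = Apr 17, 1995.
The container is loaded at the origin port: Apr 17, 1995 − 7 days = Apr 10, 1995.
The shipment leaves the factory: Apr 10, 1995 − 2 weeks = Mar 27, 1995.
The order is placed: Mar 27, 1995 − 33 days = Feb 22, 1995.

February 22, 1995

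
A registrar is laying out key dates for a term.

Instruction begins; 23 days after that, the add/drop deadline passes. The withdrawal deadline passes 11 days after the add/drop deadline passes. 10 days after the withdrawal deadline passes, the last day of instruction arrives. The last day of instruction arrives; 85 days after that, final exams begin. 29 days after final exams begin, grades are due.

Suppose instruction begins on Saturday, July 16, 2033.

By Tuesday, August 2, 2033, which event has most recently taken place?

Instruction begins

Instruction begins: Jul 16, 2033.
The add/drop deadline passes: Jul 16, 2033 + 23 days = Aug 8, 2033.
The withdrawal deadline passes: Aug 8, 2033 + 11 days = Aug 19, 2033.
The last day of instruction arrives: Aug 19, 2033 + 10 days = Aug 29, 2033.
Final exams begin: Aug 29, 2033 + 85 days = Nov 22, 2033.
Grades are due: Nov 22, 2033 + 29 days = Dec 21, 2033.
Aug 2, 2033 falls between when instruction begins (Jul 16, 2033) and when the add/drop deadline passes (Aug 8, 2033).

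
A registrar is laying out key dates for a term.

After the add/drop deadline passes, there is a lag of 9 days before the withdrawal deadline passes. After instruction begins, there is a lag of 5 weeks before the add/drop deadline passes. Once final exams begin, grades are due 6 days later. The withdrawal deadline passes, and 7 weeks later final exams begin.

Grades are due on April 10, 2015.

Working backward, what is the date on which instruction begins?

Grades are due: Apr 10, 2015.
Final exams begin: Apr 10, 2015 − 6 days = Apr 4, 2015.
The withdrawal deadline passes: Apr 4, 2015 − 7 weeks = Feb 14, 2015.
The add/drop deadline passes: Feb 14, 2015 − 9 days = Feb 5, 2015.
Instruction begins: Feb 5, 2015 − 5 weeks = Jan 1, 2015.

January 1, 2015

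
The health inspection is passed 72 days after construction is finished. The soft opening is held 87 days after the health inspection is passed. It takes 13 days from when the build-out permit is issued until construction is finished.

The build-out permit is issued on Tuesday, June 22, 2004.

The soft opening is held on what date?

Saturday, December 11, 2004

The build-out permit is issued: Jun 22, 2004.
Construction is finished: Jun 22, 2004 + 13 days = Jul 5, 2004.
The health inspection is passed: Jul 5, 2004 + 72 days = Sep 15, 2004.
The soft opening is held: Sep 15, 2004 + 87 days = Dec 11, 2004.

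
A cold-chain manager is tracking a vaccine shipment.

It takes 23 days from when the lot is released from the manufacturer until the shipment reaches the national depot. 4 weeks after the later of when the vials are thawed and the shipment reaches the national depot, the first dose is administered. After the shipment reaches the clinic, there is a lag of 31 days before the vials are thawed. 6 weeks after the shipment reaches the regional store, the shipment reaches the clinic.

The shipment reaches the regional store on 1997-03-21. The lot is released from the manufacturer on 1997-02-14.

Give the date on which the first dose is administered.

1997-06-30

The shipment reaches the regional store: Mar 21, 1997.
The shipment reaches the clinic: Mar 21, 1997 + 6 weeks = May 2, 1997.
The vials are thawed: May 2, 1997 + 31 days = Jun 2, 1997.
The lot is released from the manufacturer: Feb 14, 1997.
The shipment reaches the national depot: Feb 14, 1997 + 23 days = Mar 9, 1997.
Both prerequisites met — the vials are thawed (Jun 2, 1997), the shipment reaches the national depot (Mar 9, 1997); the later is Jun 2, 1997.
The first dose is administered: Jun 2, 1997 + 4 weeks = Jun 30, 1997.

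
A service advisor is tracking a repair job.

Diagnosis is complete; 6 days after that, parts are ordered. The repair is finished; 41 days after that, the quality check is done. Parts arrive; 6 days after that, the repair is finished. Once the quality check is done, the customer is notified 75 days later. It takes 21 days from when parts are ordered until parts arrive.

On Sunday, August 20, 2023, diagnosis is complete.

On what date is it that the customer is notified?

Diagnosis is complete: Aug 20, 2023.
Parts are ordered: Aug 20, 2023 + 6 days = Aug 26, 2023.
Parts arrive: Aug 26, 2023 + 21 days = Sep 16, 2023.
The repair is finished: Sep 16, 2023 + 6 days = Sep 22, 2023.
The quality check is done: Sep 22, 2023 + 41 days = Nov 2, 2023.
The customer is notified: Nov 2, 2023 + 75 days = Jan 16, 2024.

Tuesday, January 16, 2024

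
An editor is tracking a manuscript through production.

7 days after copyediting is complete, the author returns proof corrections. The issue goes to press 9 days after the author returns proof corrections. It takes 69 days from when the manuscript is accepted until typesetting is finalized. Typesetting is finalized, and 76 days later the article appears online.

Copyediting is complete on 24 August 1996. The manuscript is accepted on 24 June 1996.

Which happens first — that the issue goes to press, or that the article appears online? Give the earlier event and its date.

Copyediting is complete: Aug 24, 1996.
The author returns proof corrections: Aug 24, 1996 + 7 days = Aug 31, 1996.
The issue goes to press: Aug 31, 1996 + 9 days = Sep 9, 1996.
The manuscript is accepted: Jun 24, 1996.
Typesetting is finalized: Jun 24, 1996 + 69 days = Sep 1, 1996.
The article appears online: Sep 1, 1996 + 76 days = Nov 16, 1996.
Comparing: the issue goes to press on Sep 9, 1996 vs the article appears online on Nov 16, 1996. Earlier: the issue goes to press.

The issue goes to press — 9 September 1996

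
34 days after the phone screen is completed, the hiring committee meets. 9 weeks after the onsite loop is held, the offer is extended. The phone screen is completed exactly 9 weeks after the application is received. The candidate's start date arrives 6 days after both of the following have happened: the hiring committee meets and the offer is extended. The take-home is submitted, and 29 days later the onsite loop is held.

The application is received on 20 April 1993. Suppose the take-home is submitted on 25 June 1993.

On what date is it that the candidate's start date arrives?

The application is received: Apr 20, 1993.
The phone screen is completed: Apr 20, 1993 + 9 weeks = Jun 22, 1993.
The hiring committee meets: Jun 22, 1993 + 34 days = Jul 26, 1993.
The take-home is submitted: Jun 25, 1993.
The onsite loop is held: Jun 25, 1993 + 29 days = Jul 24, 1993.
The offer is extended: Jul 24, 1993 + 9 weeks = Sep 25, 1993.
Both prerequisites met — the hiring committee meets (Jul 26, 1993), the offer is extended (Sep 25, 1993); the later is Sep 25, 1993.
The candidate's start date arrives: Sep 25, 1993 + 6 days = Oct 1, 1993.

1 October 1993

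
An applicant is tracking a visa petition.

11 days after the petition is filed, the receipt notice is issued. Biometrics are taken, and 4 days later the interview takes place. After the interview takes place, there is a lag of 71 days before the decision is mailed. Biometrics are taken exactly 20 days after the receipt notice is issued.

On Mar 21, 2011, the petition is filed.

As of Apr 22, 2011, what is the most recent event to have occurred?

The petition is filed: Mar 21, 2011.
The receipt notice is issued: Mar 21, 2011 + 11 days = Apr 1, 2011.
Biometrics are taken: Apr 1, 2011 + 20 days = Apr 21, 2011.
The interview takes place: Apr 21, 2011 + 4 days = Apr 25, 2011.
The decision is mailed: Apr 25, 2011 + 71 days = Jul 5, 2011.
Apr 22, 2011 falls between when biometrics are taken (Apr 21, 2011) and when the interview takes place (Apr 25, 2011).

Biometrics are taken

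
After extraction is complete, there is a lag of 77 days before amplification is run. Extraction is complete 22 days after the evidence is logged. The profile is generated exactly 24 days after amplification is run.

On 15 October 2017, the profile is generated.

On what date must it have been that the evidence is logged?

The profile is generated: Oct 15, 2017.
Amplification is run: Oct 15, 2017 − 24 days = Sep 21, 2017.
Extraction is complete: Sep 21, 2017 − 77 days = Jul 6, 2017.
The evidence is logged: Jul 6, 2017 − 22 days = Jun 14, 2017.

14 June 2017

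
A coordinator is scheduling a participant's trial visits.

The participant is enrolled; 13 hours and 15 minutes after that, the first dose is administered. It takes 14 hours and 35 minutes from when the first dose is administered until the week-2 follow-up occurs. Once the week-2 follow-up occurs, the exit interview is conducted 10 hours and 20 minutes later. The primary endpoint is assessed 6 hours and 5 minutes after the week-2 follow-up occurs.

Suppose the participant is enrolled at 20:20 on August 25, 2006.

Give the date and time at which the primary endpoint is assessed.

The participant is enrolled: 20:20 Aug 25, 2006.
The first dose is administered: 20:20 Aug 25, 2006 + 13h15m = 09:35 Aug 26, 2006.
The week-2 follow-up occurs: 09:35 Aug 26, 2006 + 14h35m = 00:10 Aug 27, 2006.
The primary endpoint is assessed: 00:10 Aug 27, 2006 + 6h05m = 06:15 Aug 27, 2006.

06:15 on August 27, 2006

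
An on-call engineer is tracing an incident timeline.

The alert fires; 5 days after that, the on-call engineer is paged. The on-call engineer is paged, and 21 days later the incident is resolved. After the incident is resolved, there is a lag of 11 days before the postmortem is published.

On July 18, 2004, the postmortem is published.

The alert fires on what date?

The postmortem is published: Jul 18, 2004.
The incident is resolved: Jul 18, 2004 − 11 days = Jul 7, 2004.
The on-call engineer is paged: Jul 7, 2004 − 21 days = Jun 16, 2004.
The alert fires: Jun 16, 2004 − 5 days = Jun 11, 2004.

June 11, 2004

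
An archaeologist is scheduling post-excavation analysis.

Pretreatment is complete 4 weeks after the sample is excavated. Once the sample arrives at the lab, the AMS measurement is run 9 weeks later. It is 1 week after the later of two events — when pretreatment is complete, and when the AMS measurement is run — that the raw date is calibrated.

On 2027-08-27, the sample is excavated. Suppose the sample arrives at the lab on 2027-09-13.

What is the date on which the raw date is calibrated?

2027-11-22

The sample is excavated: Aug 27, 2027.
Pretreatment is complete: Aug 27, 2027 + 4 weeks = Sep 24, 2027.
The sample arrives at the lab: Sep 13, 2027.
The AMS measurement is run: Sep 13, 2027 + 9 weeks = Nov 15, 2027.
Both prerequisites met — pretreatment is complete (Sep 24, 2027), the AMS measurement is run (Nov 15, 2027); the later is Nov 15, 2027.
The raw date is calibrated: Nov 15, 2027 + 1 week = Nov 22, 2027.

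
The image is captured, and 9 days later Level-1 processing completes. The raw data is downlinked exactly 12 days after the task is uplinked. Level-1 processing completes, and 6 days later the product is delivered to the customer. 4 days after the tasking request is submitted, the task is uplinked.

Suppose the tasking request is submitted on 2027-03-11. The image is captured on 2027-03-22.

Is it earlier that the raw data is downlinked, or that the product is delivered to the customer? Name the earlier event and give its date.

The tasking request is submitted: Mar 11, 2027.
The task is uplinked: Mar 11, 2027 + 4 days = Mar 15, 2027.
The raw data is downlinked: Mar 15, 2027 + 12 days = Mar 27, 2027.
The image is captured: Mar 22, 2027.
Level-1 processing completes: Mar 22, 2027 + 9 days = Mar 31, 2027.
The product is delivered to the customer: Mar 31, 2027 + 6 days = Apr 6, 2027.
Comparing: the raw data is downlinked on Mar 27, 2027 vs the product is delivered to the customer on Apr 6, 2027. Earlier: the raw data is downlinked.

The raw data is downlinked — 2027-03-27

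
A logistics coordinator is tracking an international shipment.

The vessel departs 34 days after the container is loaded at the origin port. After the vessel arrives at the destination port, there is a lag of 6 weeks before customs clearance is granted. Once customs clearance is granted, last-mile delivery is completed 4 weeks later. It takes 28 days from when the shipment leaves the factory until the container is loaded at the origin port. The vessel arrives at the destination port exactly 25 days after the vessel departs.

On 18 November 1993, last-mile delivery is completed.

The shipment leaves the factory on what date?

14 June 1993

Last-mile delivery is completed: Nov 18, 1993.
Customs clearance is granted: Nov 18, 1993 − 4 weeks = Oct 21, 1993.
The vessel arrives at the destination port: Oct 21, 1993 − 6 weeks = Sep 9, 1993.
The vessel departs: Sep 9, 1993 − 25 days = Aug 15, 1993.
The container is loaded at the origin port: Aug 15, 1993 − 34 days = Jul 12, 1993.
The shipment leaves the factory: Jul 12, 1993 − 28 days = Jun 14, 1993.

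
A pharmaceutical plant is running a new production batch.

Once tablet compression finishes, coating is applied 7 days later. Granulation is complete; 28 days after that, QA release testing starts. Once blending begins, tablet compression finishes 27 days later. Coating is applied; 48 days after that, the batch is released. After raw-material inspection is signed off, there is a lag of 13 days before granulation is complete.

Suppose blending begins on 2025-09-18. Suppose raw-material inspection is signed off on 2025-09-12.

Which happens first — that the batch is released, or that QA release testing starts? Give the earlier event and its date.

Blending begins: Sep 18, 2025.
Tablet compression finishes: Sep 18, 2025 + 27 days = Oct 15, 2025.
Coating is applied: Oct 15, 2025 + 7 days = Oct 22, 2025.
The batch is released: Oct 22, 2025 + 48 days = Dec 9, 2025.
Raw-material inspection is signed off: Sep 12, 2025.
Granulation is complete: Sep 12, 2025 + 13 days = Sep 25, 2025.
QA release testing starts: Sep 25, 2025 + 28 days = Oct 23, 2025.
Comparing: the batch is released on Dec 9, 2025 vs QA release testing starts on Oct 23, 2025. Earlier: QA release testing starts.

QA release testing starts — 2025-10-23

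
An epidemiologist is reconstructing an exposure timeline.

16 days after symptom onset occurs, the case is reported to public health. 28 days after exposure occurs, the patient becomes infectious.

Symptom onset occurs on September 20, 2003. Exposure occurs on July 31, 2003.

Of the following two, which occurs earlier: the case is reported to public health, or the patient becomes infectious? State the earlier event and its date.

The patient becomes infectious — August 28, 2003

Symptom onset occurs: Sep 20, 2003.
The case is reported to public health: Sep 20, 2003 + 16 days = Oct 6, 2003.
Exposure occurs: Jul 31, 2003.
The patient becomes infectious: Jul 31, 2003 + 28 days = Aug 28, 2003.
Comparing: the case is reported to public health on Oct 6, 2003 vs the patient becomes infectious on Aug 28, 2003. Earlier: the patient becomes infectious.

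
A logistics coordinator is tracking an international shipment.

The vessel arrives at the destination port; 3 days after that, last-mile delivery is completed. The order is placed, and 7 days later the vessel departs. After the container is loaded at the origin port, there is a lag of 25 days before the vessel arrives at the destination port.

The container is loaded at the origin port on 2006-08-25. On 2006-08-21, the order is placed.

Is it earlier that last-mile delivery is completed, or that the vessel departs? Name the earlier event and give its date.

The container is loaded at the origin port: Aug 25, 2006.
The vessel arrives at the destination port: Aug 25, 2006 + 25 days = Sep 19, 2006.
Last-mile delivery is completed: Sep 19, 2006 + 3 days = Sep 22, 2006.
The order is placed: Aug 21, 2006.
The vessel departs: Aug 21, 2006 + 7 days = Aug 28, 2006.
Comparing: last-mile delivery is completed on Sep 22, 2006 vs the vessel departs on Aug 28, 2006. Earlier: the vessel departs.

The vessel departs — 2006-08-28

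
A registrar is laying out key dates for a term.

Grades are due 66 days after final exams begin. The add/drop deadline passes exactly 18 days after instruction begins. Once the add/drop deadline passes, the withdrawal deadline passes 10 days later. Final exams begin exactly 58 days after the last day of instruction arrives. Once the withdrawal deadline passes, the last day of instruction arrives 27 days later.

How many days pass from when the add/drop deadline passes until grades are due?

Causal path: the add/drop deadline passes → the withdrawal deadline passes → the last day of instruction arrives → final exams begin → grades are due.
Total delay along the path: 10 + 27 + 58 + 66 = 161 days.

161 days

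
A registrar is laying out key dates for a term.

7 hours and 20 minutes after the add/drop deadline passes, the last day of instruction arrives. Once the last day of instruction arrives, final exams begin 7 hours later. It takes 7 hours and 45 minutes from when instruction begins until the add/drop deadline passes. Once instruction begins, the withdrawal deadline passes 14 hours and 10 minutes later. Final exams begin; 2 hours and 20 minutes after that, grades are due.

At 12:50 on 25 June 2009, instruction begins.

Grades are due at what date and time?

13:15 on 26 June 2009

Instruction begins: 12:50 Jun 25, 2009.
The add/drop deadline passes: 12:50 Jun 25, 2009 + 7h45m = 20:35 Jun 25, 2009.
The last day of instruction arrives: 20:35 Jun 25, 2009 + 7h20m = 03:55 Jun 26, 2009.
Final exams begin: 03:55 Jun 26, 2009 + 7h = 10:55 Jun 26, 2009.
Grades are due: 10:55 Jun 26, 2009 + 2h20m = 13:15 Jun 26, 2009.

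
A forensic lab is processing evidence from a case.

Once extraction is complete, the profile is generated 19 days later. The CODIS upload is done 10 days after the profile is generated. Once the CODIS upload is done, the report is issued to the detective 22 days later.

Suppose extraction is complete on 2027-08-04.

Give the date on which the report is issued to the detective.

Extraction is complete: Aug 4, 2027.
The profile is generated: Aug 4, 2027 + 19 days = Aug 23, 2027.
The CODIS upload is done: Aug 23, 2027 + 10 days = Sep 2, 2027.
The report is issued to the detective: Sep 2, 2027 + 22 days = Sep 24, 2027.

2027-09-24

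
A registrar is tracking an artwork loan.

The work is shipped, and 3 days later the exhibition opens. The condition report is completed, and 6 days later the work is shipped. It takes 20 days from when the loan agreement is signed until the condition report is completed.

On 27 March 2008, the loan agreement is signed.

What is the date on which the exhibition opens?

25 April 2008

The loan agreement is signed: Mar 27, 2008.
The condition report is completed: Mar 27, 2008 + 20 days = Apr 16, 2008.
The work is shipped: Apr 16, 2008 + 6 days = Apr 22, 2008.
The exhibition opens: Apr 22, 2008 + 3 days = Apr 25, 2008.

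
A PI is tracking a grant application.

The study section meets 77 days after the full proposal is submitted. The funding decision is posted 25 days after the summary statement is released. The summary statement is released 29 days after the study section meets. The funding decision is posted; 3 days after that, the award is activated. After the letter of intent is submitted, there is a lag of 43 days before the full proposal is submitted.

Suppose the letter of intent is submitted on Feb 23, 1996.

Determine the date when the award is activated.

The letter of intent is submitted: Feb 23, 1996.
The full proposal is submitted: Feb 23, 1996 + 43 days = Apr 6, 1996.
The study section meets: Apr 6, 1996 + 77 days = Jun 22, 1996.
The summary statement is released: Jun 22, 1996 + 29 days = Jul 21, 1996.
The funding decision is posted: Jul 21, 1996 + 25 days = Aug 15, 1996.
The award is activated: Aug 15, 1996 + 3 days = Aug 18, 1996.

Aug 18, 1996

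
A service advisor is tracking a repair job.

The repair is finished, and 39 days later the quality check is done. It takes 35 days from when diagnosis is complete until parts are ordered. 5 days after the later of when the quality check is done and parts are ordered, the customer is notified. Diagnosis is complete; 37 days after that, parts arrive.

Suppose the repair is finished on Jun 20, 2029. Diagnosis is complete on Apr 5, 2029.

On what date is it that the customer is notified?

Aug 3, 2029

The repair is finished: Jun 20, 2029.
The quality check is done: Jun 20, 2029 + 39 days = Jul 29, 2029.
Diagnosis is complete: Apr 5, 2029.
Parts are ordered: Apr 5, 2029 + 35 days = May 10, 2029.
Both prerequisites met — the quality check is done (Jul 29, 2029), parts are ordered (May 10, 2029); the later is Jul 29, 2029.
The customer is notified: Jul 29, 2029 + 5 days = Aug 3, 2029.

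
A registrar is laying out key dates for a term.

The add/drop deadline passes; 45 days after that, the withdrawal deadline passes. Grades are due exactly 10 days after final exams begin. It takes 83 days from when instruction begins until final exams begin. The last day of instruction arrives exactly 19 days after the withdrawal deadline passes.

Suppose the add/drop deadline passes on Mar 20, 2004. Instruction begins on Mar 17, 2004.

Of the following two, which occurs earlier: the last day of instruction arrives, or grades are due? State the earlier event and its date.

The add/drop deadline passes: Mar 20, 2004.
The withdrawal deadline passes: Mar 20, 2004 + 45 days = May 4, 2004.
The last day of instruction arrives: May 4, 2004 + 19 days = May 23, 2004.
Instruction begins: Mar 17, 2004.
Final exams begin: Mar 17, 2004 + 83 days = Jun 8, 2004.
Grades are due: Jun 8, 2004 + 10 days = Jun 18, 2004.
Comparing: the last day of instruction arrives on May 23, 2004 vs grades are due on Jun 18, 2004. Earlier: the last day of instruction arrives.

The last day of instruction arrives — May 23, 2004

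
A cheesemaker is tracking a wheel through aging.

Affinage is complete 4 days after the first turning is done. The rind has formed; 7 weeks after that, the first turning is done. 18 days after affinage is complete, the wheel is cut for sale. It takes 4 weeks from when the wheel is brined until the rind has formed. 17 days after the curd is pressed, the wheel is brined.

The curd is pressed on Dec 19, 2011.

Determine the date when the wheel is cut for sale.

Apr 13, 2012

The curd is pressed: Dec 19, 2011.
The wheel is brined: Dec 19, 2011 + 17 days = Jan 5, 2012.
The rind has formed: Jan 5, 2012 + 4 weeks = Feb 2, 2012.
The first turning is done: Feb 2, 2012 + 7 weeks = Mar 22, 2012.
Affinage is complete: Mar 22, 2012 + 4 days = Mar 26, 2012.
The wheel is cut for sale: Mar 26, 2012 + 18 days = Apr 13, 2012.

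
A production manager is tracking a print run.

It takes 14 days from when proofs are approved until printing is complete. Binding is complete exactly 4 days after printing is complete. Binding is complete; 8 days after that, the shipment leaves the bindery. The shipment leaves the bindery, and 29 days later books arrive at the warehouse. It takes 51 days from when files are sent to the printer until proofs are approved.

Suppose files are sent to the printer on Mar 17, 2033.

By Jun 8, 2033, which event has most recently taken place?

The shipment leaves the bindery

Files are sent to the printer: Mar 17, 2033.
Proofs are approved: Mar 17, 2033 + 51 days = May 7, 2033.
Printing is complete: May 7, 2033 + 14 days = May 21, 2033.
Binding is complete: May 21, 2033 + 4 days = May 25, 2033.
The shipment leaves the bindery: May 25, 2033 + 8 days = Jun 2, 2033.
Books arrive at the warehouse: Jun 2, 2033 + 29 days = Jul 1, 2033.
Jun 8, 2033 falls between when the shipment leaves the bindery (Jun 2, 2033) and when books arrive at the warehouse (Jul 1, 2033).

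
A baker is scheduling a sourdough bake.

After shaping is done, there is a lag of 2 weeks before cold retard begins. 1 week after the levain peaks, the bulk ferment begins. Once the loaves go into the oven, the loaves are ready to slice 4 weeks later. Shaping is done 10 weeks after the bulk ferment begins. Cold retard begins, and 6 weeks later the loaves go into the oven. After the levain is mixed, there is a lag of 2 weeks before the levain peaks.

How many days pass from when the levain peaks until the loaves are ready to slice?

161 days

Causal path: the levain peaks → the bulk ferment begins → shaping is done → cold retard begins → the loaves go into the oven → the loaves are ready to slice.
Total delay along the path: 1 + 10 + 2 + 6 + 4 weeks = 23 weeks = 161 days.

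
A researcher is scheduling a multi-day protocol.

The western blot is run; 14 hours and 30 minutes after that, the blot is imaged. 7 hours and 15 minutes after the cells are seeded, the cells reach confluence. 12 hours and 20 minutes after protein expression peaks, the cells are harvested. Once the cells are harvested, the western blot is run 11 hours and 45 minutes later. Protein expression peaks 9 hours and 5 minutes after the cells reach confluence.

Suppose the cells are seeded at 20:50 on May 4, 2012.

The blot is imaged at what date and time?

03:45 on May 7, 2012

The cells are seeded: 20:50 May 4, 2012.
The cells reach confluence: 20:50 May 4, 2012 + 7h15m = 04:05 May 5, 2012.
Protein expression peaks: 04:05 May 5, 2012 + 9h05m = 13:10 May 5, 2012.
The cells are harvested: 13:10 May 5, 2012 + 12h20m = 01:30 May 6, 2012.
The western blot is run: 01:30 May 6, 2012 + 11h45m = 13:15 May 6, 2012.
The blot is imaged: 13:15 May 6, 2012 + 14h30m = 03:45 May 7, 2012.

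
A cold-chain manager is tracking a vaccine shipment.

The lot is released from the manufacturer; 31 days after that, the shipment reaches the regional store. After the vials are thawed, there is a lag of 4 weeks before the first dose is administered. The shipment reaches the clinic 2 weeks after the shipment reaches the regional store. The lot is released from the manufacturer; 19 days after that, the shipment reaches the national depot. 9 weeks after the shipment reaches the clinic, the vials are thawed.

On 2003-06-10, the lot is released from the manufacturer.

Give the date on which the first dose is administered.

2003-10-24

The lot is released from the manufacturer: Jun 10, 2003.
The shipment reaches the regional store: Jun 10, 2003 + 31 days = Jul 11, 2003.
The shipment reaches the clinic: Jul 11, 2003 + 2 weeks = Jul 25, 2003.
The vials are thawed: Jul 25, 2003 + 9 weeks = Sep 26, 2003.
The first dose is administered: Sep 26, 2003 + 4 weeks = Oct 24, 2003.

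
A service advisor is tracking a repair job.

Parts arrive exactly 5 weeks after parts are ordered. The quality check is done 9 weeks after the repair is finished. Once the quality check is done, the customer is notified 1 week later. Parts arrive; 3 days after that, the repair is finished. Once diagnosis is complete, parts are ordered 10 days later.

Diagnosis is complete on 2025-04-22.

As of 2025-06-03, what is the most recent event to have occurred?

Parts are ordered

Diagnosis is complete: Apr 22, 2025.
Parts are ordered: Apr 22, 2025 + 10 days = May 2, 2025.
Parts arrive: May 2, 2025 + 5 weeks = Jun 6, 2025.
The repair is finished: Jun 6, 2025 + 3 days = Jun 9, 2025.
The quality check is done: Jun 9, 2025 + 9 weeks = Aug 11, 2025.
The customer is notified: Aug 11, 2025 + 1 week = Aug 18, 2025.
Jun 3, 2025 falls between when parts are ordered (May 2, 2025) and when parts arrive (Jun 6, 2025).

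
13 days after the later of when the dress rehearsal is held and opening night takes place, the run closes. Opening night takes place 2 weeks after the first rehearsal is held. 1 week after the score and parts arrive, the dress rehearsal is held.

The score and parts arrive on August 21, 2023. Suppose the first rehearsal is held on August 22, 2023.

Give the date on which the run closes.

September 18, 2023

The score and parts arrive: Aug 21, 2023.
The dress rehearsal is held: Aug 21, 2023 + 1 week = Aug 28, 2023.
The first rehearsal is held: Aug 22, 2023.
Opening night takes place: Aug 22, 2023 + 2 weeks = Sep 5, 2023.
Both prerequisites met — the dress rehearsal is held (Aug 28, 2023), opening night takes place (Sep 5, 2023); the later is Sep 5, 2023.
The run closes: Sep 5, 2023 + 13 days = Sep 18, 2023.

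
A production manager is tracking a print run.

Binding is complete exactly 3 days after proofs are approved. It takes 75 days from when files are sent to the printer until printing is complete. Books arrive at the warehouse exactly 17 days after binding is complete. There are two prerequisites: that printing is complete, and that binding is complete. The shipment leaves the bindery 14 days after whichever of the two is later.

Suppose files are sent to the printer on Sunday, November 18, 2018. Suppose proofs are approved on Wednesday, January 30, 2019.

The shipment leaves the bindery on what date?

Files are sent to the printer: Nov 18, 2018.
Printing is complete: Nov 18, 2018 + 75 days = Feb 1, 2019.
Proofs are approved: Jan 30, 2019.
Binding is complete: Jan 30, 2019 + 3 days = Feb 2, 2019.
Both prerequisites met — printing is complete (Feb 1, 2019), binding is complete (Feb 2, 2019); the later is Feb 2, 2019.
The shipment leaves the bindery: Feb 2, 2019 + 14 days = Feb 16, 2019.

Saturday, February 16, 2019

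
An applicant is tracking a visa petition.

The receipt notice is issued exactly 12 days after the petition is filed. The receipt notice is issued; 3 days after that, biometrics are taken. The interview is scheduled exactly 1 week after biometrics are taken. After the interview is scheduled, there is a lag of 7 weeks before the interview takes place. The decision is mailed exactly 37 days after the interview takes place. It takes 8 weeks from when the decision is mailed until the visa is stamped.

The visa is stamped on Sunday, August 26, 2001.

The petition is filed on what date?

Thursday, March 15, 2001

The visa is stamped: Aug 26, 2001.
The decision is mailed: Aug 26, 2001 − 8 weeks = Jul 1, 2001.
The interview takes place: Jul 1, 2001 − 37 days = May 25, 2001.
The interview is scheduled: May 25, 2001 − 7 weeks = Apr 6, 2001.
Biometrics are taken: Apr 6, 2001 − 1 week = Mar 30, 2001.
The receipt notice is issued: Mar 30, 2001 − 3 days = Mar 27, 2001.
The petition is filed: Mar 27, 2001 − 12 days = Mar 15, 2001.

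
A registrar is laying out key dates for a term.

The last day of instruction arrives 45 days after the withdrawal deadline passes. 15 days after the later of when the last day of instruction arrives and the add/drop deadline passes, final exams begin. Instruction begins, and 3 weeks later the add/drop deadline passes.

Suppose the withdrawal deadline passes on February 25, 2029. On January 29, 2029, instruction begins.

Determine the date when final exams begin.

The withdrawal deadline passes: Feb 25, 2029.
The last day of instruction arrives: Feb 25, 2029 + 45 days = Apr 11, 2029.
Instruction begins: Jan 29, 2029.
The add/drop deadline passes: Jan 29, 2029 + 3 weeks = Feb 19, 2029.
Both prerequisites met — the last day of instruction arrives (Apr 11, 2029), the add/drop deadline passes (Feb 19, 2029); the later is Apr 11, 2029.
Final exams begin: Apr 11, 2029 + 15 days = Apr 26, 2029.

April 26, 2029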